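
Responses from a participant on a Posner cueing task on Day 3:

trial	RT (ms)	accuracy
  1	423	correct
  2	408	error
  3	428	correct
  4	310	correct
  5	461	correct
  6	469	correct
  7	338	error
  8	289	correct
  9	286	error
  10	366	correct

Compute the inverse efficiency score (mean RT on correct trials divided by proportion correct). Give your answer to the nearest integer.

Correct trials (n=7): 423, 428, 310, 461, 469, 289, 366
Mean correct RT = 2746/7 = 392.2857 ms
Proportion correct = 7/10
IES = 392.2857 / (7/10) = 560.408 ms

560 ms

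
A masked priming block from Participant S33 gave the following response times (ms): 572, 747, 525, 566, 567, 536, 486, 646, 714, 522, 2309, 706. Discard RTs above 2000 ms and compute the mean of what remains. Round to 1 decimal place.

598.8 ms

Excluded: 2309
Retained (n=11): Σ = 6587
Mean = 6587/11 = 598.8182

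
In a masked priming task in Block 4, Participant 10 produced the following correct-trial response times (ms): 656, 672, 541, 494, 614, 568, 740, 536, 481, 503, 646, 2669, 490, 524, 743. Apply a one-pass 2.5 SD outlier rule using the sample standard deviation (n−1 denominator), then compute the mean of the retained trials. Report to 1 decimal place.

586.3 ms

n = 15, ΣRT = 10877, M = 725.133
Σ(x−M)² = 4157849.73; s = √(4157849.73/14) = 544.967
Cutoffs: 725.133 ± 2.5·544.967 → [-637.3, 2087.6]
Outside: 2669 → excluded.
Retained (n=14): Σ = 8208, mean = 8208/14 = 586.286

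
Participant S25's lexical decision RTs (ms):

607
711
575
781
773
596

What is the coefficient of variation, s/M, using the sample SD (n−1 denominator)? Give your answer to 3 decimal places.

0.138

n = 6, Σ = 4043, M = 673.8333
Σ(x−M)² = 42992.833; s = √(42992.833/5) = 92.7285
CV = 92.7285 / 673.8333 = 0.13761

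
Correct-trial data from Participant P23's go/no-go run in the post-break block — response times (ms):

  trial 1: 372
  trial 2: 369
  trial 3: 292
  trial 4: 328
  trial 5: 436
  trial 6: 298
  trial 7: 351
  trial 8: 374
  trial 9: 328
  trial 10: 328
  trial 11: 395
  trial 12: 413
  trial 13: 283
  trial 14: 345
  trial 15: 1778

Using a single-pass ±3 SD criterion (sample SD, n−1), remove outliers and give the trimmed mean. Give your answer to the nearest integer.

351 ms

n = 15, ΣRT = 6690, M = 446.000
Σ(x−M)² = 1927790.00; s = √(1927790.00/14) = 371.079
Cutoffs: 446.000 ± 3·371.079 → [-667.2, 1559.2]
Outside: 1778 → excluded.
Retained (n=14): Σ = 4912, mean = 4912/14 = 350.857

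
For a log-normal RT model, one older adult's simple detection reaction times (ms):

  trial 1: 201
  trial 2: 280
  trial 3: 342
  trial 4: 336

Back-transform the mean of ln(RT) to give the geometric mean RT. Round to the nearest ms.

284 ms

ln(RT): 5.3033, 5.6348, 5.8348, 5.8171
Mean ln(RT) = 22.5900/4 = 5.64750
Geometric mean = exp(5.64750) = 283.58 ms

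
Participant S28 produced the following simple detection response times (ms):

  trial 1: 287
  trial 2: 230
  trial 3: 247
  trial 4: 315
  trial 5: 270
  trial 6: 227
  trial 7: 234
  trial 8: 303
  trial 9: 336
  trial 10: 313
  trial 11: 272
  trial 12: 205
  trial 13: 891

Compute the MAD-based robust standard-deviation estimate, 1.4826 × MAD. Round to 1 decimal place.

60.8 ms

Sorted: 205, 227, 230, 234, 247, 270, 272, 287, 303, 313, 315, 336, 891 → median = 272
|x − 272| sorted: 0, 2, 15, 25, 31, 38, 41, 42, 43, 45, 64, 67, 619 → MAD = 41
Robust SD ≈ 1.4826 × 41 = 60.787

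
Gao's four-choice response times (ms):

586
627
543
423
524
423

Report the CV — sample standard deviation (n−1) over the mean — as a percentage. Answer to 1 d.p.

16.1%

n = 6, Σ = 3126, M = 521.0000
Σ(x−M)² = 35162.000; s = √(35162.000/5) = 83.8594
CV = 83.8594 / 521.0000 = 0.16096 = 16.096%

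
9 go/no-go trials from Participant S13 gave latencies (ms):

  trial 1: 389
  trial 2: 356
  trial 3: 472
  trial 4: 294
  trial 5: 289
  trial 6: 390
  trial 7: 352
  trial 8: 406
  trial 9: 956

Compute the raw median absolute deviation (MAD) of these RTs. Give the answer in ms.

Sorted: 289, 294, 352, 356, 389, 390, 406, 472, 956 → median = 389
|x − 389|: 0, 33, 83, 95, 100, 1, 37, 17, 567
Sorted deviations: 0, 1, 17, 33, 37, 83, 95, 100, 567 → MAD = 37

37 ms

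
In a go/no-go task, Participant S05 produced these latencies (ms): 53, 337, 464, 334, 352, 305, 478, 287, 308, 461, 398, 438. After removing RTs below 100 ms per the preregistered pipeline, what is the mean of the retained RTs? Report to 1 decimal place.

Excluded: 53
Retained (n=11): Σ = 4162
Mean = 4162/11 = 378.3636

378.4 ms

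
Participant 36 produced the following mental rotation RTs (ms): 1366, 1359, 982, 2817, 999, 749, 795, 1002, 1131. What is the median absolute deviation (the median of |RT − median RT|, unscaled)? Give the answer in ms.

207 ms

Sorted: 749, 795, 982, 999, 1002, 1131, 1359, 1366, 2817 → median = 1002
|x − 1002|: 364, 357, 20, 1815, 3, 253, 207, 0, 129
Sorted deviations: 0, 3, 20, 129, 207, 253, 357, 364, 1815 → MAD = 207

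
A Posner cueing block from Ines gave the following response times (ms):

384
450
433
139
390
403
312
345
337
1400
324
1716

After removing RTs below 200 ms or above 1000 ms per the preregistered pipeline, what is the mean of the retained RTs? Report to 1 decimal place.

Excluded: 139, 1400, 1716
Retained (n=9): Σ = 3378
Mean = 3378/9 = 375.3333

375.3 ms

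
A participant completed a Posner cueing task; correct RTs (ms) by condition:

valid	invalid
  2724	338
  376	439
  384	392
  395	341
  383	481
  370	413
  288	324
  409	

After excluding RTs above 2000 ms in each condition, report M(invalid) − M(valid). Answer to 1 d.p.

17.6 ms

valid: exclude 2724
M(valid) = 2605/7 = 372.143
M(invalid) = 2728/7 = 389.714
Difference = 389.714 − 372.143 = 17.571 ms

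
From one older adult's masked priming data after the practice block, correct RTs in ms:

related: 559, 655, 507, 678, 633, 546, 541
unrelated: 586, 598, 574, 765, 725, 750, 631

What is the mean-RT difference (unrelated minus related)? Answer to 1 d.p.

72.9 ms

M(related) = 4119/7 = 588.429
M(unrelated) = 4629/7 = 661.286
Difference = 661.286 − 588.429 = 72.857 ms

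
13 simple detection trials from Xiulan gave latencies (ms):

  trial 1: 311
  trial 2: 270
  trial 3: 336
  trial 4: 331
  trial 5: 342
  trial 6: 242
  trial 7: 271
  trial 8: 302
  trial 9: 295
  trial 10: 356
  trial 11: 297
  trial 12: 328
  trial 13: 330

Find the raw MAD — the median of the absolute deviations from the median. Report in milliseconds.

20 ms

Sorted: 242, 270, 271, 295, 297, 302, 311, 328, 330, 331, 336, 342, 356 → median = 311
|x − 311|: 0, 41, 25, 20, 31, 69, 40, 9, 16, 45, 14, 17, 19
Sorted deviations: 0, 9, 14, 16, 17, 19, 20, 25, 31, 40, 41, 45, 69 → MAD = 20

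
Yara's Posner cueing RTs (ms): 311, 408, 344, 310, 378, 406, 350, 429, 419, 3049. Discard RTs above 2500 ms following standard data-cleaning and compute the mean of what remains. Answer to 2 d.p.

Excluded: 3049
Retained (n=9): Σ = 3355
Mean = 3355/9 = 372.7778

372.78 ms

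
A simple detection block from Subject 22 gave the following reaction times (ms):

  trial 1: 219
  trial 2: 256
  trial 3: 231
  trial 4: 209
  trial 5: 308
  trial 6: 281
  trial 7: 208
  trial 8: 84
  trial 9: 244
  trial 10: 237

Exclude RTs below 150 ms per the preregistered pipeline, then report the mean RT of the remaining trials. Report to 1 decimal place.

Excluded: 84
Retained (n=9): Σ = 2193
Mean = 2193/9 = 243.6667

243.7 ms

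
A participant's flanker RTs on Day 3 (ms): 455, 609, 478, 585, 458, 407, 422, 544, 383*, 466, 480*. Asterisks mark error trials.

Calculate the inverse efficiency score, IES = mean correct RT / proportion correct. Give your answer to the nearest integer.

601 ms

Correct trials (n=9): 455, 609, 478, 585, 458, 407, 422, 544, 466
Mean correct RT = 4424/9 = 491.5556 ms
Proportion correct = 9/11
IES = 491.5556 / (9/11) = 600.790 ms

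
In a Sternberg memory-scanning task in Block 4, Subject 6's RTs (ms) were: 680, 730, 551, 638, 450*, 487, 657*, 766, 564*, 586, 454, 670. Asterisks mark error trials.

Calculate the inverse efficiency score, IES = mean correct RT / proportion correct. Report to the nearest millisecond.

824 ms

Correct trials (n=9): 680, 730, 551, 638, 487, 766, 586, 454, 670
Mean correct RT = 5562/9 = 618.0000 ms
Proportion correct = 9/12
IES = 618.0000 / (9/12) = 824.000 ms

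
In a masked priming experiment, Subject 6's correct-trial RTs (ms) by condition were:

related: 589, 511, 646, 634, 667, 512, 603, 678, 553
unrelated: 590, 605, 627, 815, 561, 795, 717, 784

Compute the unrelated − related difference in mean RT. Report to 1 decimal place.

M(related) = 5393/9 = 599.222
M(unrelated) = 5494/8 = 686.750
Difference = 686.750 − 599.222 = 87.528 ms

87.5 ms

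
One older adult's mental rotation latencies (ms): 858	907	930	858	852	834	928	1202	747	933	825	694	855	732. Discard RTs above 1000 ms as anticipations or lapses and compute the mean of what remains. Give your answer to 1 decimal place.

Excluded: 1202
Retained (n=13): Σ = 10953
Mean = 10953/13 = 842.5385

842.5 ms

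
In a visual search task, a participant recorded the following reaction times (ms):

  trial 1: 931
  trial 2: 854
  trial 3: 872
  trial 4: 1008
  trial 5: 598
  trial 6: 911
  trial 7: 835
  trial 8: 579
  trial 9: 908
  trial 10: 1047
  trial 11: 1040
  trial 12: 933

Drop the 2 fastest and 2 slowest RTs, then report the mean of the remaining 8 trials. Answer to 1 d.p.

Sorted: 579, 598, 835, 854, 872, 908, 911, 931, 933, 1008, 1040, 1047
Drop lowest 2 (579, 598) and highest 2 (1040, 1047)
Remaining (n=8): Σ = 7252, mean = 7252/8 = 906.500

906.5 ms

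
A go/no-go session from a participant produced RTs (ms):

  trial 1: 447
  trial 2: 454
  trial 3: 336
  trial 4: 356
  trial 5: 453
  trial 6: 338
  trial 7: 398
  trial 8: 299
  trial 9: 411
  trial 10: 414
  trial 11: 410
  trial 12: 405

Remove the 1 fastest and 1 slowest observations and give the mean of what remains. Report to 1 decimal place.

Sorted: 299, 336, 338, 356, 398, 405, 410, 411, 414, 447, 453, 454
Drop lowest 1 (299) and highest 1 (454)
Remaining (n=10): Σ = 3968, mean = 3968/10 = 396.800

396.8 ms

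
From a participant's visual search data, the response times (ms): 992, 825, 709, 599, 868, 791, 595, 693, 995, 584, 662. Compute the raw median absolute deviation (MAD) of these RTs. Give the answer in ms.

114 ms

Sorted: 584, 595, 599, 662, 693, 709, 791, 825, 868, 992, 995 → median = 709
|x − 709|: 283, 116, 0, 110, 159, 82, 114, 16, 286, 125, 47
Sorted deviations: 0, 16, 47, 82, 110, 114, 116, 125, 159, 283, 286 → MAD = 114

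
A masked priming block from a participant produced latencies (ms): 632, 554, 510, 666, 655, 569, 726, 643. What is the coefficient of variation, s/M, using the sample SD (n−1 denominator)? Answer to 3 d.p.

n = 8, Σ = 4955, M = 619.3750
Σ(x−M)² = 34303.875; s = √(34303.875/7) = 70.0040
CV = 70.0040 / 619.3750 = 0.11302

0.113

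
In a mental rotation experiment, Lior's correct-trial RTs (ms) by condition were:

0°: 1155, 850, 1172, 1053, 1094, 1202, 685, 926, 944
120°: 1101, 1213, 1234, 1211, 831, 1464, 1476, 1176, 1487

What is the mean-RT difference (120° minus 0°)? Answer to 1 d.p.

234.7 ms

M(0°) = 9081/9 = 1009.000
M(120°) = 11193/9 = 1243.667
Difference = 1243.667 − 1009.000 = 234.667 ms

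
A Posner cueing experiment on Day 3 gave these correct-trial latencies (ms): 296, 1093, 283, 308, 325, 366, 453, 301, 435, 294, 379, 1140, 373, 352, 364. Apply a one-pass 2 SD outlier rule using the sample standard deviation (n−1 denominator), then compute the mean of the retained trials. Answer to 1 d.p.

348.4 ms

n = 15, ΣRT = 6762, M = 450.800
Σ(x−M)² = 1058730.40; s = √(1058730.40/14) = 274.997
Cutoffs: 450.800 ± 2·274.997 → [-99.2, 1000.8]
Outside: 1093, 1140 → excluded.
Retained (n=13): Σ = 4529, mean = 4529/13 = 348.385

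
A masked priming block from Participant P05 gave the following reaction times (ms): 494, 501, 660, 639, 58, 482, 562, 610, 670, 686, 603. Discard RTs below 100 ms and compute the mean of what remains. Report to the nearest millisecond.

591 ms

Excluded: 58
Retained (n=10): Σ = 5907
Mean = 5907/10 = 590.7000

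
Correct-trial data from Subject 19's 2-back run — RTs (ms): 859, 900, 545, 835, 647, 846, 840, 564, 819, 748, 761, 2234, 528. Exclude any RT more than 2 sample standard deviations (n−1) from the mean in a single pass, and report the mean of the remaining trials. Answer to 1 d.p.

n = 13, ΣRT = 11126, M = 855.846
Σ(x−M)² = 2256933.69; s = √(2256933.69/12) = 433.679
Cutoffs: 855.846 ± 2·433.679 → [-11.5, 1723.2]
Outside: 2234 → excluded.
Retained (n=12): Σ = 8892, mean = 8892/12 = 741.000

741.0 ms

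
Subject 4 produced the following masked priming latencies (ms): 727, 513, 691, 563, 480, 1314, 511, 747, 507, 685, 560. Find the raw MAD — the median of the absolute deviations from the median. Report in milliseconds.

83 ms

Sorted: 480, 507, 511, 513, 560, 563, 685, 691, 727, 747, 1314 → median = 563
|x − 563|: 164, 50, 128, 0, 83, 751, 52, 184, 56, 122, 3
Sorted deviations: 0, 3, 50, 52, 56, 83, 122, 128, 164, 184, 751 → MAD = 83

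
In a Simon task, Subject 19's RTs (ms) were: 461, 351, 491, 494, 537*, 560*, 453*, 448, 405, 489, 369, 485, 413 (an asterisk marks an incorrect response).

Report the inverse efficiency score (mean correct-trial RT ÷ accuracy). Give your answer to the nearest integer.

Correct trials (n=10): 461, 351, 491, 494, 448, 405, 489, 369, 485, 413
Mean correct RT = 4406/10 = 440.6000 ms
Proportion correct = 10/13
IES = 440.6000 / (10/13) = 572.780 ms

573 ms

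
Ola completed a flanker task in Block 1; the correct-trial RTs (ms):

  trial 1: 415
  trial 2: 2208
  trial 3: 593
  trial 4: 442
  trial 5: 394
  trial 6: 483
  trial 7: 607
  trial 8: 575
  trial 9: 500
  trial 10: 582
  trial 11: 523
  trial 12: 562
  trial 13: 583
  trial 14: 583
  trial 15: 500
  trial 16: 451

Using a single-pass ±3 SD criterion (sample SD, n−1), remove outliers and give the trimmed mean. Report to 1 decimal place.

519.5 ms

n = 16, ΣRT = 10001, M = 625.062
Σ(x−M)² = 2742126.94; s = √(2742126.94/15) = 427.561
Cutoffs: 625.062 ± 3·427.561 → [-657.6, 1907.7]
Outside: 2208 → excluded.
Retained (n=15): Σ = 7793, mean = 7793/15 = 519.533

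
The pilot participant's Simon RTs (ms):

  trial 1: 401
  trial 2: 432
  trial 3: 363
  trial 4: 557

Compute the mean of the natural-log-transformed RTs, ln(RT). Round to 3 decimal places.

6.070

ln(RT): 5.9940, 6.0684, 5.8944, 6.3226
Σ ln(RT) = 24.2794
Mean = 24.2794/4 = 6.06984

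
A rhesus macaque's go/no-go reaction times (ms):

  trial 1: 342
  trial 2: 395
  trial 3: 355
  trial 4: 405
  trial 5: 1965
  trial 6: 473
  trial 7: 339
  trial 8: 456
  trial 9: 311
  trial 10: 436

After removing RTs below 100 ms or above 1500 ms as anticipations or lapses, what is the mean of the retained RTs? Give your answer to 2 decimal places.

Excluded: 1965
Retained (n=9): Σ = 3512
Mean = 3512/9 = 390.2222

390.22 ms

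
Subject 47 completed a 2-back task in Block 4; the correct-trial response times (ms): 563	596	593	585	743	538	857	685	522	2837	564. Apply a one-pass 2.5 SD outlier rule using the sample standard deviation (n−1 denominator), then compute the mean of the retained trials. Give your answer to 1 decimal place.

624.6 ms

n = 11, ΣRT = 9083, M = 825.727
Σ(x−M)² = 4550294.18; s = √(4550294.18/10) = 674.559
Cutoffs: 825.727 ± 2.5·674.559 → [-860.7, 2512.1]
Outside: 2837 → excluded.
Retained (n=10): Σ = 6246, mean = 6246/10 = 624.600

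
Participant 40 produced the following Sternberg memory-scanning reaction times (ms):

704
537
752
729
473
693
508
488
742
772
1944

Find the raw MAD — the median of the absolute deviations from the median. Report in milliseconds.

Sorted: 473, 488, 508, 537, 693, 704, 729, 742, 752, 772, 1944 → median = 704
|x − 704|: 0, 167, 48, 25, 231, 11, 196, 216, 38, 68, 1240
Sorted deviations: 0, 11, 25, 38, 48, 68, 167, 196, 216, 231, 1240 → MAD = 68

68 ms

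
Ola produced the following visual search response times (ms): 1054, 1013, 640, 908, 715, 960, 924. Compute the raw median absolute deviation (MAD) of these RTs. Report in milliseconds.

Sorted: 640, 715, 908, 924, 960, 1013, 1054 → median = 924
|x − 924|: 130, 89, 284, 16, 209, 36, 0
Sorted deviations: 0, 16, 36, 89, 130, 209, 284 → MAD = 89

89 ms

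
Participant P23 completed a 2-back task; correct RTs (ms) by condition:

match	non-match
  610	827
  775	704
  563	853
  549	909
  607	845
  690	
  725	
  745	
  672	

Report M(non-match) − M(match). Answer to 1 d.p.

M(match) = 5936/9 = 659.556
M(non-match) = 4138/5 = 827.600
Difference = 827.600 − 659.556 = 168.044 ms

168.0 ms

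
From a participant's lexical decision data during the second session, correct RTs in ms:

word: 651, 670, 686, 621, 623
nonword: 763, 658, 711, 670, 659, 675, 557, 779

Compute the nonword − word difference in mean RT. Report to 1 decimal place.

33.8 ms

M(word) = 3251/5 = 650.200
M(nonword) = 5472/8 = 684.000
Difference = 684.000 − 650.200 = 33.800 ms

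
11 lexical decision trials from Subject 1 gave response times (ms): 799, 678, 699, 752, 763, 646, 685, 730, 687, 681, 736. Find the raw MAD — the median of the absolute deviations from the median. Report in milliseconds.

31 ms

Sorted: 646, 678, 681, 685, 687, 699, 730, 736, 752, 763, 799 → median = 699
|x − 699|: 100, 21, 0, 53, 64, 53, 14, 31, 12, 18, 37
Sorted deviations: 0, 12, 14, 18, 21, 31, 37, 53, 53, 64, 100 → MAD = 31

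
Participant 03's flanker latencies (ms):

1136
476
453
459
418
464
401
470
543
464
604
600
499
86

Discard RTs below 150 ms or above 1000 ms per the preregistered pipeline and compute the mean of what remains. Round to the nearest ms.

488 ms

Excluded: 86, 1136
Retained (n=12): Σ = 5851
Mean = 5851/12 = 487.5833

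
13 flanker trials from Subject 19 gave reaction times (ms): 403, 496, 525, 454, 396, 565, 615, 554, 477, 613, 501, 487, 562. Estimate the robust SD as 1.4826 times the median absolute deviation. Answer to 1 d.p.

Sorted: 396, 403, 454, 477, 487, 496, 501, 525, 554, 562, 565, 613, 615 → median = 501
|x − 501| sorted: 0, 5, 14, 24, 24, 47, 53, 61, 64, 98, 105, 112, 114 → MAD = 53
Robust SD ≈ 1.4826 × 53 = 78.578

78.6 ms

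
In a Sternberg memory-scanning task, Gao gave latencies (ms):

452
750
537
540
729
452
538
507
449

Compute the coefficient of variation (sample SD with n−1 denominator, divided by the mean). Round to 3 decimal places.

n = 9, Σ = 4954, M = 550.4444
Σ(x−M)² = 103710.222; s = √(103710.222/8) = 113.8586
CV = 113.8586 / 550.4444 = 0.20685

0.207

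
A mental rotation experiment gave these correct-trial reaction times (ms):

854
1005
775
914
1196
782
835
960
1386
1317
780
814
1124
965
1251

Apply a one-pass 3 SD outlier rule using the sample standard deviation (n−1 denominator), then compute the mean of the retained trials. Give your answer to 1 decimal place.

997.2 ms

n = 15, ΣRT = 14958, M = 997.200
Σ(x−M)² = 606092.40; s = √(606092.40/14) = 208.068
Cutoffs: 997.200 ± 3·208.068 → [373.0, 1621.4]
No RTs fall outside the cutoffs; all 15 retained. Mean = 14958/15 = 997.200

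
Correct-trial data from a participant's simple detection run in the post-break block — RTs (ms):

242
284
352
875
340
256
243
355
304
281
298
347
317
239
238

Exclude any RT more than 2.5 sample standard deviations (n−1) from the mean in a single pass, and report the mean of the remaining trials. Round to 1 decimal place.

n = 15, ΣRT = 4971, M = 331.400
Σ(x−M)² = 342413.60; s = √(342413.60/14) = 156.391
Cutoffs: 331.400 ± 2.5·156.391 → [-59.6, 722.4]
Outside: 875 → excluded.
Retained (n=14): Σ = 4096, mean = 4096/14 = 292.571

292.6 ms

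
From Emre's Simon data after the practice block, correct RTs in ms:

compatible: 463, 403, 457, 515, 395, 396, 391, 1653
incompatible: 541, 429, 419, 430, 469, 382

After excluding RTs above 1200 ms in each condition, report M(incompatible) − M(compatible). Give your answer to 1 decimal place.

13.6 ms

compatible: exclude 1653
M(compatible) = 3020/7 = 431.429
M(incompatible) = 2670/6 = 445.000
Difference = 445.000 − 431.429 = 13.571 ms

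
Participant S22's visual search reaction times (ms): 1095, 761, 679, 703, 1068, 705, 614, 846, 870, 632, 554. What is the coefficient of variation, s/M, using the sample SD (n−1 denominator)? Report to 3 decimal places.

n = 11, Σ = 8527, M = 775.1818
Σ(x−M)² = 317021.636; s = √(317021.636/10) = 178.0510
CV = 178.0510 / 775.1818 = 0.22969

0.230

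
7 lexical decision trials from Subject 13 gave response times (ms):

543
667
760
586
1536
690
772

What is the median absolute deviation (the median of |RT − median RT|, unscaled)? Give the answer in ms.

Sorted: 543, 586, 667, 690, 760, 772, 1536 → median = 690
|x − 690|: 147, 23, 70, 104, 846, 0, 82
Sorted deviations: 0, 23, 70, 82, 104, 147, 846 → MAD = 82

82 ms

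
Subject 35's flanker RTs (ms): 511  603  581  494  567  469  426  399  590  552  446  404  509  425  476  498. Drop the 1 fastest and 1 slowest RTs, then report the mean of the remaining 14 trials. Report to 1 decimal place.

496.3 ms

Sorted: 399, 404, 425, 426, 446, 469, 476, 494, 498, 509, 511, 552, 567, 581, 590, 603
Drop lowest 1 (399) and highest 1 (603)
Remaining (n=14): Σ = 6948, mean = 6948/14 = 496.286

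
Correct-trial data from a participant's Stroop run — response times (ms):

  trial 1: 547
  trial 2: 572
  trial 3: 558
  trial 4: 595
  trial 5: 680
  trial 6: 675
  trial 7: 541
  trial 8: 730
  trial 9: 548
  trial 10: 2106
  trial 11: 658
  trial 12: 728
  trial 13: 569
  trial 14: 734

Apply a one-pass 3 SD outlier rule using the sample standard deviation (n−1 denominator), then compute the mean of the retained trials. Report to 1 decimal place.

625.8 ms

n = 14, ΣRT = 10241, M = 731.500
Σ(x−M)² = 2105101.50; s = √(2105101.50/13) = 402.406
Cutoffs: 731.500 ± 3·402.406 → [-475.7, 1938.7]
Outside: 2106 → excluded.
Retained (n=13): Σ = 8135, mean = 8135/13 = 625.769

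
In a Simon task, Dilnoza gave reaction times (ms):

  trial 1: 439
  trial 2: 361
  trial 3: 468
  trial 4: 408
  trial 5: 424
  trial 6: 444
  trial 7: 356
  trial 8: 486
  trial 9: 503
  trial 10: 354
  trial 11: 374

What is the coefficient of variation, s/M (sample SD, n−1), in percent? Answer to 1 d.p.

12.8%

n = 11, Σ = 4617, M = 419.7273
Σ(x−M)² = 28694.182; s = √(28694.182/10) = 53.5670
CV = 53.5670 / 419.7273 = 0.12762 = 12.762%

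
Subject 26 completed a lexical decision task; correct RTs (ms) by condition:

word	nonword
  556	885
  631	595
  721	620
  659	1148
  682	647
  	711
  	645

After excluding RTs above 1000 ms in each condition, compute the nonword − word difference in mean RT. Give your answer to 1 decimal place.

nonword: exclude 1148
M(word) = 3249/5 = 649.800
M(nonword) = 4103/6 = 683.833
Difference = 683.833 − 649.800 = 34.033 ms

34.0 ms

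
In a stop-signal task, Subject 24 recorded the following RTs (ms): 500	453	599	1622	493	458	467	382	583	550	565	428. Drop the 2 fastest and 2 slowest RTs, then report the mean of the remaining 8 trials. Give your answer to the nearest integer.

509 ms

Sorted: 382, 428, 453, 458, 467, 493, 500, 550, 565, 583, 599, 1622
Drop lowest 2 (382, 428) and highest 2 (599, 1622)
Remaining (n=8): Σ = 4069, mean = 4069/8 = 508.625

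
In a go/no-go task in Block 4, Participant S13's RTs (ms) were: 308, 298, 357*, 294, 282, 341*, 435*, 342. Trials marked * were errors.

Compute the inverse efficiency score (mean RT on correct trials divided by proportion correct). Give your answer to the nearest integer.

Correct trials (n=5): 308, 298, 294, 282, 342
Mean correct RT = 1524/5 = 304.8000 ms
Proportion correct = 5/8
IES = 304.8000 / (5/8) = 487.680 ms

488 ms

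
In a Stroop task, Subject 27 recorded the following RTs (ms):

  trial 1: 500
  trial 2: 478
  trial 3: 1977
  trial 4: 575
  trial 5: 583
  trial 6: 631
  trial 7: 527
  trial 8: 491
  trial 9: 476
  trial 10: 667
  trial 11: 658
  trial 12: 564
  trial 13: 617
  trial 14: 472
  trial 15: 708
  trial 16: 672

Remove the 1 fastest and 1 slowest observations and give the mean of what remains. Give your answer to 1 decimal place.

Sorted: 472, 476, 478, 491, 500, 527, 564, 575, 583, 617, 631, 658, 667, 672, 708, 1977
Drop lowest 1 (472) and highest 1 (1977)
Remaining (n=14): Σ = 8147, mean = 8147/14 = 581.929

581.9 ms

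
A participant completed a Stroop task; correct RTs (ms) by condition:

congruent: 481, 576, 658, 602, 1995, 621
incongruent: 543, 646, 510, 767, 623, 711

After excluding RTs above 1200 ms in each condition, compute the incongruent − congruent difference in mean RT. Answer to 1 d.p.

45.7 ms

congruent: exclude 1995
M(congruent) = 2938/5 = 587.600
M(incongruent) = 3800/6 = 633.333
Difference = 633.333 − 587.600 = 45.733 ms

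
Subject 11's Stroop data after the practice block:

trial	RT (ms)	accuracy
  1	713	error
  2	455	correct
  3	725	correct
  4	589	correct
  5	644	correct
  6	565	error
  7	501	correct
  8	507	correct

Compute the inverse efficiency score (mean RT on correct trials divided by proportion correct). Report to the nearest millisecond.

760 ms

Correct trials (n=6): 455, 725, 589, 644, 501, 507
Mean correct RT = 3421/6 = 570.1667 ms
Proportion correct = 6/8
IES = 570.1667 / (6/8) = 760.222 ms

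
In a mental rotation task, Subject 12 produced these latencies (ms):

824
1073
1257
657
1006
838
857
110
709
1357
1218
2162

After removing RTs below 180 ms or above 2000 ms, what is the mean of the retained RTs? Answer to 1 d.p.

Excluded: 110, 2162
Retained (n=10): Σ = 9796
Mean = 9796/10 = 979.6000

979.6 ms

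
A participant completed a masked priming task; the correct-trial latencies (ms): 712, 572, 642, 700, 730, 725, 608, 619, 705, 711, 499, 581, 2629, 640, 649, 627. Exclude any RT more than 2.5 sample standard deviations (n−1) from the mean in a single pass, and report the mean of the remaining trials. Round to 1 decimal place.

648.0 ms

n = 16, ΣRT = 12349, M = 771.812
Σ(x−M)² = 3741208.44; s = √(3741208.44/15) = 499.414
Cutoffs: 771.812 ± 2.5·499.414 → [-476.7, 2020.3]
Outside: 2629 → excluded.
Retained (n=15): Σ = 9720, mean = 9720/15 = 648.000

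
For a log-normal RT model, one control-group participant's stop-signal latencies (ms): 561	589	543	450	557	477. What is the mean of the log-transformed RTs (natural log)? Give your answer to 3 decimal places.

6.267

ln(RT): 6.3297, 6.3784, 6.2971, 6.1092, 6.3226, 6.1675
Σ ln(RT) = 37.6046
Mean = 37.6046/6 = 6.26743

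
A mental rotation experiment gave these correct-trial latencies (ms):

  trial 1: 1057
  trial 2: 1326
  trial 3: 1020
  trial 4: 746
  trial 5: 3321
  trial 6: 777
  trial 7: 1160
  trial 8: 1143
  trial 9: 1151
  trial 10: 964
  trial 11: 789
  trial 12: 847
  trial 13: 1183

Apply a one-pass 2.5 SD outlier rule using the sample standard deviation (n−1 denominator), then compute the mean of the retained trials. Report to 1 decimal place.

n = 13, ΣRT = 15484, M = 1191.077
Σ(x−M)² = 5308140.92; s = √(5308140.92/12) = 665.090
Cutoffs: 1191.077 ± 2.5·665.090 → [-471.6, 2853.8]
Outside: 3321 → excluded.
Retained (n=12): Σ = 12163, mean = 12163/12 = 1013.583

1013.6 ms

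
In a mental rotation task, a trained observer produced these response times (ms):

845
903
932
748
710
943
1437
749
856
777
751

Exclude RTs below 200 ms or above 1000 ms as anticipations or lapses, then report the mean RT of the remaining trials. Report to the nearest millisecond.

821 ms

Excluded: 1437
Retained (n=10): Σ = 8214
Mean = 8214/10 = 821.4000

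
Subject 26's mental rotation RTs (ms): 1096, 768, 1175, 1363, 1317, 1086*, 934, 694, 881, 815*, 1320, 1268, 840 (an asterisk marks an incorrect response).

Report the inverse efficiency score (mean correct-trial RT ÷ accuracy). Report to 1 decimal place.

Correct trials (n=11): 1096, 768, 1175, 1363, 1317, 934, 694, 881, 1320, 1268, 840
Mean correct RT = 11656/11 = 1059.6364 ms
Proportion correct = 11/13
IES = 1059.6364 / (11/13) = 1252.298 ms

1252.3 ms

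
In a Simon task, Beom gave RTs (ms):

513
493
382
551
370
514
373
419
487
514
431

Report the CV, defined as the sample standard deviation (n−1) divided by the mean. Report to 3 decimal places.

n = 11, Σ = 5047, M = 458.8182
Σ(x−M)² = 42999.636; s = √(42999.636/10) = 65.5741
CV = 65.5741 / 458.8182 = 0.14292

0.143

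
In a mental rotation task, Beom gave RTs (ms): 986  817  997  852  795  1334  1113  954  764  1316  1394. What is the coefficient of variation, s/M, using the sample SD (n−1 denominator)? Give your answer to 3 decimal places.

0.223

n = 11, Σ = 11322, M = 1029.2727
Σ(x−M)² = 525426.182; s = √(525426.182/10) = 229.2218
CV = 229.2218 / 1029.2727 = 0.22270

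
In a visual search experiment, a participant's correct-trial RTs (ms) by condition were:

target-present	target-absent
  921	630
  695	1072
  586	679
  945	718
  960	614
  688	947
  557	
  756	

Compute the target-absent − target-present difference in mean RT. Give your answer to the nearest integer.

M(target-present) = 6108/8 = 763.500
M(target-absent) = 4660/6 = 776.667
Difference = 776.667 − 763.500 = 13.167 ms

13 ms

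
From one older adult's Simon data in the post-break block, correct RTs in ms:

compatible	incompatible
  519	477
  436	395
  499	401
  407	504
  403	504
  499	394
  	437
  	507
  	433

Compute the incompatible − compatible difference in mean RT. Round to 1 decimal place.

-10.3 ms

M(compatible) = 2763/6 = 460.500
M(incompatible) = 4052/9 = 450.222
Difference = 450.222 − 460.500 = -10.278 ms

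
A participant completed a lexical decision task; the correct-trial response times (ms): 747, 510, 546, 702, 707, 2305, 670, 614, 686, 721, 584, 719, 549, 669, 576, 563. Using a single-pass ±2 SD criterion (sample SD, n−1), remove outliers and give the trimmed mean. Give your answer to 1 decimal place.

637.5 ms

n = 16, ΣRT = 11868, M = 741.750
Σ(x−M)² = 2690871.00; s = √(2690871.00/15) = 423.546
Cutoffs: 741.750 ± 2·423.546 → [-105.3, 1588.8]
Outside: 2305 → excluded.
Retained (n=15): Σ = 9563, mean = 9563/15 = 637.533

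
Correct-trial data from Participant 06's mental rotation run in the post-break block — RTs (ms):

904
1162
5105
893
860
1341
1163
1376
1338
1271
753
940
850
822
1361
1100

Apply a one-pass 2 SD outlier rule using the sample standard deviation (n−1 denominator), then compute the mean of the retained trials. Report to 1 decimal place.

n = 16, ΣRT = 21239, M = 1327.438
Σ(x−M)² = 15933113.94; s = √(15933113.94/15) = 1030.635
Cutoffs: 1327.438 ± 2·1030.635 → [-733.8, 3388.7]
Outside: 5105 → excluded.
Retained (n=15): Σ = 16134, mean = 16134/15 = 1075.600

1075.6 ms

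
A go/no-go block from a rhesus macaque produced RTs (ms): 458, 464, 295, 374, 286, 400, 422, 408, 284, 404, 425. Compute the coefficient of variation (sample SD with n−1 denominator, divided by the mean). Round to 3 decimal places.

n = 11, Σ = 4220, M = 383.6364
Σ(x−M)² = 43856.545; s = √(43856.545/10) = 66.2243
CV = 66.2243 / 383.6364 = 0.17262

0.173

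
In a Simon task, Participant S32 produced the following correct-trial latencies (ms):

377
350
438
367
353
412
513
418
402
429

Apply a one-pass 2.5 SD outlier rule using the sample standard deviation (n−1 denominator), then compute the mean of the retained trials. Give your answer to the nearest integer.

n = 10, ΣRT = 4059, M = 405.900
Σ(x−M)² = 21504.90; s = √(21504.90/9) = 48.882
Cutoffs: 405.900 ± 2.5·48.882 → [283.7, 528.1]
No RTs fall outside the cutoffs; all 10 retained. Mean = 4059/10 = 405.900

406 ms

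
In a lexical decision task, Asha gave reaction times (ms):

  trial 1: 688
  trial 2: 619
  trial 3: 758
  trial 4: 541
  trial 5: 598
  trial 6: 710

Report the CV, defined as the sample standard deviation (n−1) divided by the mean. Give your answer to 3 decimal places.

n = 6, Σ = 3914, M = 652.3333
Σ(x−M)² = 32221.333; s = √(32221.333/5) = 80.2762
CV = 80.2762 / 652.3333 = 0.12306

0.123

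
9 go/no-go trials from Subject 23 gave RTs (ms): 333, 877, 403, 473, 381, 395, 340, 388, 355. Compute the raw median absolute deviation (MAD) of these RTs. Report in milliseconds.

Sorted: 333, 340, 355, 381, 388, 395, 403, 473, 877 → median = 388
|x − 388|: 55, 489, 15, 85, 7, 7, 48, 0, 33
Sorted deviations: 0, 7, 7, 15, 33, 48, 55, 85, 489 → MAD = 33

33 ms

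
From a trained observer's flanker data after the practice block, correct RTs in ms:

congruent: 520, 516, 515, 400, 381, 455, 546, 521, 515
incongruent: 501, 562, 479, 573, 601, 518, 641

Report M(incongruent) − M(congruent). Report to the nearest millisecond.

68 ms

M(congruent) = 4369/9 = 485.444
M(incongruent) = 3875/7 = 553.571
Difference = 553.571 − 485.444 = 68.127 ms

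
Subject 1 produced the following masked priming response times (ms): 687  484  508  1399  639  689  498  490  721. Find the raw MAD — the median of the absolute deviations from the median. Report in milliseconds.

131 ms

Sorted: 484, 490, 498, 508, 639, 687, 689, 721, 1399 → median = 639
|x − 639|: 48, 155, 131, 760, 0, 50, 141, 149, 82
Sorted deviations: 0, 48, 50, 82, 131, 141, 149, 155, 760 → MAD = 131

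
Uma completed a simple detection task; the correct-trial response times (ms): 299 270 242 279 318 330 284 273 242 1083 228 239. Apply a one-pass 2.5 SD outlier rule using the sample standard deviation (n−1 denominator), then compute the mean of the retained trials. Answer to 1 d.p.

n = 12, ΣRT = 4087, M = 340.583
Σ(x−M)² = 612508.92; s = √(612508.92/11) = 235.972
Cutoffs: 340.583 ± 2.5·235.972 → [-249.3, 930.5]
Outside: 1083 → excluded.
Retained (n=11): Σ = 3004, mean = 3004/11 = 273.091

273.1 ms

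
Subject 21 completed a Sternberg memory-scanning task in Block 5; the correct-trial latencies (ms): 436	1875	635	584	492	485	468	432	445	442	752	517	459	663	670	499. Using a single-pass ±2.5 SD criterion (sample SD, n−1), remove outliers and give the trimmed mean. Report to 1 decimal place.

n = 16, ΣRT = 9854, M = 615.875
Σ(x−M)² = 1838439.75; s = √(1838439.75/15) = 350.089
Cutoffs: 615.875 ± 2.5·350.089 → [-259.3, 1491.1]
Outside: 1875 → excluded.
Retained (n=15): Σ = 7979, mean = 7979/15 = 531.933

531.9 ms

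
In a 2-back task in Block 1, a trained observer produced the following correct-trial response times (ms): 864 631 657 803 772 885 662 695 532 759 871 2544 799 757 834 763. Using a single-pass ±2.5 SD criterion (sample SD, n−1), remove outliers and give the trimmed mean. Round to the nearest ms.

752 ms

n = 16, ΣRT = 13828, M = 864.250
Σ(x−M)² = 3149601.00; s = √(3149601.00/15) = 458.229
Cutoffs: 864.250 ± 2.5·458.229 → [-281.3, 2009.8]
Outside: 2544 → excluded.
Retained (n=15): Σ = 11284, mean = 11284/15 = 752.267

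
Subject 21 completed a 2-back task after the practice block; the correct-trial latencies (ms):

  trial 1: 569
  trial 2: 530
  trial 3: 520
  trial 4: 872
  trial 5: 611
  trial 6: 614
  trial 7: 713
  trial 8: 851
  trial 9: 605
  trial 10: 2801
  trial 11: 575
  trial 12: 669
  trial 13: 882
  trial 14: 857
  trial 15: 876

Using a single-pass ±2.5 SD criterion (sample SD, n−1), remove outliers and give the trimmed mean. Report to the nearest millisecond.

696 ms

n = 15, ΣRT = 12545, M = 836.333
Σ(x−M)² = 4396091.33; s = √(4396091.33/14) = 560.363
Cutoffs: 836.333 ± 2.5·560.363 → [-564.6, 2237.2]
Outside: 2801 → excluded.
Retained (n=14): Σ = 9744, mean = 9744/14 = 696.000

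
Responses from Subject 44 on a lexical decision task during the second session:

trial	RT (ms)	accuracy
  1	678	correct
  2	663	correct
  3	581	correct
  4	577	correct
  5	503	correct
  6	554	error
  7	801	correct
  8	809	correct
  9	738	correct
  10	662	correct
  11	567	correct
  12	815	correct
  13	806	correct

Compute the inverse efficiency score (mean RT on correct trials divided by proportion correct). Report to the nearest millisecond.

Correct trials (n=12): 678, 663, 581, 577, 503, 801, 809, 738, 662, 567, 815, 806
Mean correct RT = 8200/12 = 683.3333 ms
Proportion correct = 12/13
IES = 683.3333 / (12/13) = 740.278 ms

740 ms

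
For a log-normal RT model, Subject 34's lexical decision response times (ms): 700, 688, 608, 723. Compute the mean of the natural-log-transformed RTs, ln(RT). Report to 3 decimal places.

6.520

ln(RT): 6.5511, 6.5338, 6.4102, 6.5834
Σ ln(RT) = 26.0785
Mean = 26.0785/4 = 6.51961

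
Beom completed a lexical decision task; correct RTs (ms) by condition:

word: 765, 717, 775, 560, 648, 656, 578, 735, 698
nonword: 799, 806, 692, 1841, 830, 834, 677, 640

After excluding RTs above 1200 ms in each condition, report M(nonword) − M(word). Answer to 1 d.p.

nonword: exclude 1841
M(word) = 6132/9 = 681.333
M(nonword) = 5278/7 = 754.000
Difference = 754.000 − 681.333 = 72.667 ms

72.7 ms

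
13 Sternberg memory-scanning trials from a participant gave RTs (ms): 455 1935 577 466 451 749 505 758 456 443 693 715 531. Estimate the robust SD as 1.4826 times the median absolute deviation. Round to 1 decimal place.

Sorted: 443, 451, 455, 456, 466, 505, 531, 577, 693, 715, 749, 758, 1935 → median = 531
|x − 531| sorted: 0, 26, 46, 65, 75, 76, 80, 88, 162, 184, 218, 227, 1404 → MAD = 80
Robust SD ≈ 1.4826 × 80 = 118.608

118.6 ms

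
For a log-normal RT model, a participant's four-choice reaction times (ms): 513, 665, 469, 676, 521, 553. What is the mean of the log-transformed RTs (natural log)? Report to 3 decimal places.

ln(RT): 6.2403, 6.4998, 6.1506, 6.5162, 6.2558, 6.3154
Σ ln(RT) = 37.9780
Mean = 37.9780/6 = 6.32966

6.330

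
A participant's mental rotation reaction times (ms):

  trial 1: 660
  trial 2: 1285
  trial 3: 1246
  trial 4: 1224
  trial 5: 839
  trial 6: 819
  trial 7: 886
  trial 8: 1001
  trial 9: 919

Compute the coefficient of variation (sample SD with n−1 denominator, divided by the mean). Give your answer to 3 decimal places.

n = 9, Σ = 8879, M = 986.5556
Σ(x−M)² = 384130.222; s = √(384130.222/8) = 219.1262
CV = 219.1262 / 986.5556 = 0.22211

0.222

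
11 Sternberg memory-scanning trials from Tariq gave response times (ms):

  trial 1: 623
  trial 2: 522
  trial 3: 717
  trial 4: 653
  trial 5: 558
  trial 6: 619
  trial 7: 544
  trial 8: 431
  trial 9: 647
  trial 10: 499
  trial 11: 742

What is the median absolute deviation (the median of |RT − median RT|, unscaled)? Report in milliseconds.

75 ms

Sorted: 431, 499, 522, 544, 558, 619, 623, 647, 653, 717, 742 → median = 619
|x − 619|: 4, 97, 98, 34, 61, 0, 75, 188, 28, 120, 123
Sorted deviations: 0, 4, 28, 34, 61, 75, 97, 98, 120, 123, 188 → MAD = 75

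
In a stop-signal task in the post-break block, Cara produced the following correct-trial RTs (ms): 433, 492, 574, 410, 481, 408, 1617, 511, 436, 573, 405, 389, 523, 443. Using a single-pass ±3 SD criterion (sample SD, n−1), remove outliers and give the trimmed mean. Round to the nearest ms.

n = 14, ΣRT = 7695, M = 549.643
Σ(x−M)² = 1274811.21; s = √(1274811.21/13) = 313.149
Cutoffs: 549.643 ± 3·313.149 → [-389.8, 1489.1]
Outside: 1617 → excluded.
Retained (n=13): Σ = 6078, mean = 6078/13 = 467.538

468 ms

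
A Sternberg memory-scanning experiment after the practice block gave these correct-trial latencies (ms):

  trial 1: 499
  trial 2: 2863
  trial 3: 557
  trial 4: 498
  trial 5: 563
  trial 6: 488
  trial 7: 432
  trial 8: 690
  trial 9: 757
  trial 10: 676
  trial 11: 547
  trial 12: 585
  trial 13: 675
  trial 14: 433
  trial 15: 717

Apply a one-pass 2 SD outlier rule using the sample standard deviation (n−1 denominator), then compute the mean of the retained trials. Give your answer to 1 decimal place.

579.8 ms

n = 15, ΣRT = 10980, M = 732.000
Σ(x−M)² = 5013162.00; s = √(5013162.00/14) = 598.400
Cutoffs: 732.000 ± 2·598.400 → [-464.8, 1928.8]
Outside: 2863 → excluded.
Retained (n=14): Σ = 8117, mean = 8117/14 = 579.786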